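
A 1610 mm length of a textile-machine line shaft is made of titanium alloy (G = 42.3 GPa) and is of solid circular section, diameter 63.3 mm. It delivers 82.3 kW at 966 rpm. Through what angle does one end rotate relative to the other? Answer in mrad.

ω = 2π·966/60 = 101.2 rad/s, so T = P/ω = 82.3×10³ / 101.2 = 813.6 N·m.
J = πd⁴/32 = π(0.0633)⁴/32 = 1.576×10^-6 m⁴.
θ = T·L/(G·J) = 813.6 × 1.61 / (42.3×10⁹ × 1.576×10^-6) = 0.01965 rad.

19.6 mrad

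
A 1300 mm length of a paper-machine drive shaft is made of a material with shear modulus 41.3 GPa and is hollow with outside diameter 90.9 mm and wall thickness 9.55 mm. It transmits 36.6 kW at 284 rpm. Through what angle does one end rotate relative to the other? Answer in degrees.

0.542°

ω = 2π·284/60 = 29.74 rad/s, so T = P/ω = 36.6×10³ / 29.74 = 1231 N·m.
J = π(d_o⁴ − d_i⁴)/32 = π(0.0909⁴ − 0.0718⁴)/32 = 4.094×10^-6 m⁴.
θ = T·L/(G·J) = 1231 × 1.30 / (41.3×10⁹ × 4.094×10^-6) = 9.463×10^-3 rad.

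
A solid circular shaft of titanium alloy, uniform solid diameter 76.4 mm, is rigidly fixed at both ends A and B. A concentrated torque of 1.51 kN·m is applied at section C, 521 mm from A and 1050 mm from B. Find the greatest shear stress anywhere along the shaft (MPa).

11.5 MPa

With uniform GJ and both ends fixed, compatibility θ_AC = θ_CB gives T_A·a = T_B·b, together with T_A + T_B = T₀.
T_A = T₀·b/(a+b) = 1510·1050/1571 = 1009 N·m; T_B = 500.8 N·m.
τ in each portion: τ_AC = 1.15×10^7 Pa, τ_CB = 5.72×10^6 Pa; maximum is in AC.
τ_max = T_AC·r/J = 1009·0.0382/3.34×10^-6 = 1.153×10^7 Pa.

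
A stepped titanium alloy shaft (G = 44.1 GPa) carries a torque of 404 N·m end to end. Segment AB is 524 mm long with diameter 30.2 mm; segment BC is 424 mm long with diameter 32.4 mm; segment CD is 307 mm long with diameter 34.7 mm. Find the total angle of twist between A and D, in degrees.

6.56°

J_AB = π(0.0302)⁴/32 = 8.17×10^-8 m⁴; J_BC = π(0.0324)⁴/32 = 1.08×10^-7 m⁴; J_CD = π(0.0347)⁴/32 = 1.42×10^-7 m⁴.
θ = (T/G)·Σ L_i/J_i = (404.0/44.1×10⁹)·(0.524/8.17×10^-8 + 0.424/1.08×10^-7 + 0.307/1.42×10^-7) = 0.1144 rad.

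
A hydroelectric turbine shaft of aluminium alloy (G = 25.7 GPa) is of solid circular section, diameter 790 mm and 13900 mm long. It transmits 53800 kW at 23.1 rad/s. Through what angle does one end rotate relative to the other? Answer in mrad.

ω = 23.1 rad/s, so T = P/ω = 53800×10³ / 23.10 = 2.329e6 N·m.
J = πd⁴/32 = π(0.790)⁴/32 = 0.03824 m⁴.
θ = T·L/(G·J) = 2.329e6 × 13.9 / (25.7×10⁹ × 0.03824) = 0.03294 rad.

32.9 mrad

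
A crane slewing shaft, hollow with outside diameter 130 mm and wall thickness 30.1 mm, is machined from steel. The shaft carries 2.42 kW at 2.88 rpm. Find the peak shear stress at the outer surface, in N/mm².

ω = 2π·2.88/60 = 0.3016 rad/s, so T = P/ω = 2.42×10³ / 0.3016 = 8024 N·m.
J = π(d_o⁴ − d_i⁴)/32 = π(0.130⁴ − 0.0698⁴)/32 = 2.571×10^-5 m⁴.
τ_max = T·r/J = 8024 × 0.0650 / 2.571×10^-5 = 2.029×10^7 Pa.

20.3 N/mm²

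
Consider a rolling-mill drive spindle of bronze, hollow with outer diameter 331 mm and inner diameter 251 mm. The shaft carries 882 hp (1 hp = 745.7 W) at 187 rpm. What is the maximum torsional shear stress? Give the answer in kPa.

7050 kPa

ω = 2π·187/60 = 19.58 rad/s, so T = P/ω = 882×745.7 / 19.58 = 33590 N·m.
J = π(d_o⁴ − d_i⁴)/32 = π(0.331⁴ − 0.251⁴)/32 = 7.888×10^-4 m⁴.
τ_max = T·r/J = 33590 × 0.166 / 7.888×10^-4 = 7.047×10^6 Pa.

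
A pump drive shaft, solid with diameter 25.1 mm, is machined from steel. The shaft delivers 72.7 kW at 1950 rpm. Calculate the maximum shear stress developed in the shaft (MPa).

ω = 2π·1950/60 = 204.2 rad/s, so T = P/ω = 72.7×10³ / 204.2 = 356.0 N·m.
J = πd⁴/32 = π(0.0251)⁴/32 = 3.897×10^-8 m⁴.
τ_max = T·r/J = 356.0 × 0.0126 / 3.897×10^-8 = 1.147×10^8 Pa.

115 MPa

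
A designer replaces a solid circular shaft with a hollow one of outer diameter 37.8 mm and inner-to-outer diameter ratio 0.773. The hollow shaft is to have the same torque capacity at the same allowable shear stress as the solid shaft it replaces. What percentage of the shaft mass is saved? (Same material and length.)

46.0 %

Equal τ_max and T ⇒ the solid shaft needs d_s³ = d_o³(1−k⁴), so d_s = 37.8·(1−0.773⁴)^(1/3) = 32.63 mm.
Area ratio A_h/A_s = d_o²(1−k²)/d_s² = (1−k²)/(1−k⁴)^(2/3) = 0.5403.
Mass saving = 1 − 0.5403 = 46.0 %.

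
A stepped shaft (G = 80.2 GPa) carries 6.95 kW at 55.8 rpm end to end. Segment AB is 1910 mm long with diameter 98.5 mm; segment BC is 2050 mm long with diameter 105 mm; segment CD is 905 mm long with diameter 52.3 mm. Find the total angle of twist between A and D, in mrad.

ω = 2π·55.8/60 = 5.843 rad/s, so T = P/ω = 6.95×10³ / 5.843 = 1189 N·m.
J_AB = π(0.0985)⁴/32 = 9.24×10^-6 m⁴; J_BC = π(0.105)⁴/32 = 1.19×10^-5 m⁴; J_CD = π(0.0523)⁴/32 = 7.35×10^-7 m⁴.
θ = (T/G)·Σ L_i/J_i = (1189/80.2×10⁹)·(1.91/9.24×10^-6 + 2.05/1.19×10^-5 + 0.905/7.35×10^-7) = 0.02388 rad.

23.9 mrad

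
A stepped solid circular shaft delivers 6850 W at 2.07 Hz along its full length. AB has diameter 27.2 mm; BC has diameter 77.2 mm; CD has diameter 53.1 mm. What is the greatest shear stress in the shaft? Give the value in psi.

19300 psi

ω = 2π·2.07 = 13.01 rad/s, so T = P/ω = 6850 / 13.01 = 526.7 N·m.
Under the same torque, τ_max = 16T/(πd³) is largest where d is smallest — segment AB (d = 27.2 mm).
τ_max = 16·526.7/(π·(0.0272)³) = 1.333×10^8 Pa.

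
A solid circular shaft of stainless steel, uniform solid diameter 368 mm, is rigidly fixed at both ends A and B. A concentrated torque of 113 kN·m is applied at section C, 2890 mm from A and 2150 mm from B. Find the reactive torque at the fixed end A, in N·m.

48200 N·m

With uniform GJ and both ends fixed, compatibility θ_AC = θ_CB gives T_A·a = T_B·b, together with T_A + T_B = T₀.
T_A = T₀·b/(a+b) = 113000·2150/5040 = 48200 N·m; T_B = 64800 N·m.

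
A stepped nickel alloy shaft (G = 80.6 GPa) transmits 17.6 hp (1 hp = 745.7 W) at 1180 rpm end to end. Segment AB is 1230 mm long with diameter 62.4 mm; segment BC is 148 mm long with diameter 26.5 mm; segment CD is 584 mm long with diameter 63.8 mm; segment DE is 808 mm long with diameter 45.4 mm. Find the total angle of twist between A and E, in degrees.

0.467°

ω = 2π·1180/60 = 123.6 rad/s, so T = P/ω = 17.6×745.7 / 123.6 = 106.2 N·m.
J_AB = π(0.0624)⁴/32 = 1.49×10^-6 m⁴; J_BC = π(0.0265)⁴/32 = 4.84×10^-8 m⁴; J_CD = π(0.0638)⁴/32 = 1.63×10^-6 m⁴; J_DE = π(0.0454)⁴/32 = 4.17×10^-7 m⁴.
θ = (T/G)·Σ L_i/J_i = (106.2/80.6×10⁹)·(1.23/1.49×10^-6 + 0.148/4.84×10^-8 + 0.584/1.63×10^-6 + 0.808/4.17×10^-7) = 8.143×10^-3 rad.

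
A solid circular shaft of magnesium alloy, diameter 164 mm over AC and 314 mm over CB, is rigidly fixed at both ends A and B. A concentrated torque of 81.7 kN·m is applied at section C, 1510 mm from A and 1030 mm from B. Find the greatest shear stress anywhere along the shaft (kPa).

Compatibility: T_A·a/J_AC = T_B·b/J_CB with T_A + T_B = T₀.
J_AC = 7.10×10^-5 m⁴, J_CB = 9.54×10^-4 m⁴, so T_A = T₀·(J_AC/a)/((J_AC/a)+(J_CB/b)) = 3947 N·m, T_B = 77750 N·m.
τ in each portion: τ_AC = 4.56×10^6 Pa, τ_CB = 1.28×10^7 Pa; maximum is in CB.
τ_max = T_CB·r/J = 77750·0.157/9.54×10^-4 = 1.279×10^7 Pa.

12800 kPa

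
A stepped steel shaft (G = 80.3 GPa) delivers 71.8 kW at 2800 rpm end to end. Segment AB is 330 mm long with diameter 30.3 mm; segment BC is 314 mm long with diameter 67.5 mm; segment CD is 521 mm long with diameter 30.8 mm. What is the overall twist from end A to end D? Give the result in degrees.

ω = 2π·2800/60 = 293.2 rad/s, so T = P/ω = 71.8×10³ / 293.2 = 244.9 N·m.
J_AB = π(0.0303)⁴/32 = 8.28×10^-8 m⁴; J_BC = π(0.0675)⁴/32 = 2.04×10^-6 m⁴; J_CD = π(0.0308)⁴/32 = 8.83×10^-8 m⁴.
θ = (T/G)·Σ L_i/J_i = (244.9/80.3×10⁹)·(0.330/8.28×10^-8 + 0.314/2.04×10^-6 + 0.521/8.83×10^-8) = 0.03061 rad.

1.75°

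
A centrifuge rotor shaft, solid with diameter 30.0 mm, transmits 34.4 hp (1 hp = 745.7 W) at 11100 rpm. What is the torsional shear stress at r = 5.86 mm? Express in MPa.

1.63 MPa

ω = 2π·11100/60 = 1162 rad/s, so T = P/ω = 34.4×745.7 / 1162 = 22.07 N·m.
J = πd⁴/32 = π(0.0300)⁴/32 = 7.952×10^-8 m⁴.
Shear stress varies linearly with radius: τ = T·r/J = 22.07 × 0.00586 / 7.952×10^-8 = 1.626×10^6 Pa.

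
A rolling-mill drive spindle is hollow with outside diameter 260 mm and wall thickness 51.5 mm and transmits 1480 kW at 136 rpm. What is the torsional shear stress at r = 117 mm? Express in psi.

4530 psi

ω = 2π·136/60 = 14.24 rad/s, so T = P/ω = 1480×10³ / 14.24 = 103900 N·m.
J = π(d_o⁴ − d_i⁴)/32 = π(0.260⁴ − 0.157⁴)/32 = 3.890×10^-4 m⁴.
Shear stress varies linearly with radius: τ = T·r/J = 103900 × 0.117 / 3.890×10^-4 = 3.126×10^7 Pa.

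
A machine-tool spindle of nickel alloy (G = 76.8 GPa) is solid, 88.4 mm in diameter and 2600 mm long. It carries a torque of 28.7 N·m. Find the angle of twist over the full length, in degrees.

J = πd⁴/32 = π(0.0884)⁴/32 = 5.995×10^-6 m⁴.
θ = T·L/(G·J) = 28.70 × 2.60 / (76.8×10⁹ × 5.995×10^-6) = 1.621×10^-4 rad.

0.00929°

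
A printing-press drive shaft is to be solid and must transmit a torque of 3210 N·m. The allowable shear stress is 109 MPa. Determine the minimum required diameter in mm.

53.1 mm

For a solid shaft τ_max = 16T/(πd³), so d = (16T/(π τ_allow))^(1/3) = (16·3210/(π·1.09×10^8))^(1/3) = 0.05313 m.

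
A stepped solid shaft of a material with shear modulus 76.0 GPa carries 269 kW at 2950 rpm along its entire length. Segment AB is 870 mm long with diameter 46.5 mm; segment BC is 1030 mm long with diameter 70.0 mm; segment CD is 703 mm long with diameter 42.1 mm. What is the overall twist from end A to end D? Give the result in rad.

0.0528 rad

ω = 2π·2950/60 = 308.9 rad/s, so T = P/ω = 269×10³ / 308.9 = 870.8 N·m.
J_AB = π(0.0465)⁴/32 = 4.59×10^-7 m⁴; J_BC = π(0.0700)⁴/32 = 2.36×10^-6 m⁴; J_CD = π(0.0421)⁴/32 = 3.08×10^-7 m⁴.
θ = (T/G)·Σ L_i/J_i = (870.8/76.0×10⁹)·(0.870/4.59×10^-7 + 1.03/2.36×10^-6 + 0.703/3.08×10^-7) = 0.05284 rad.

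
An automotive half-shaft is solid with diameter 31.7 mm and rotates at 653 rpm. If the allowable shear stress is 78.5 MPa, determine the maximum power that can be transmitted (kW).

33.6 kW

J = πd⁴/32 = π(0.0317)⁴/32 = 9.914×10^-8 m⁴.
T_max = τ_allow·J/r = 7.85×10^7 × 9.914×10^-8 / 0.0158 = 491.0 N·m.
ω = 2π·653/60 = 68.38 rad/s, so P_max = T_max·ω = 3.358×10^4 W.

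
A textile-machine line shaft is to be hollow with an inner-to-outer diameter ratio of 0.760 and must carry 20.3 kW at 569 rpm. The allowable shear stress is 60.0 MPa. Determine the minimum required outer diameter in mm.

35.1 mm

ω = 2π·569/60 = 59.59 rad/s, so T = P/ω = 20.3×10³ / 59.59 = 340.7 N·m.
For a hollow shaft with d_i/d_o = 0.760: τ_max = 16T/(π d_o³ (1−k⁴)), so d_o = [16T/(π τ_allow (1−k⁴))]^(1/3) = [16·340.7/(π·6.00×10^7·0.6664)]^(1/3) = 0.03514 m.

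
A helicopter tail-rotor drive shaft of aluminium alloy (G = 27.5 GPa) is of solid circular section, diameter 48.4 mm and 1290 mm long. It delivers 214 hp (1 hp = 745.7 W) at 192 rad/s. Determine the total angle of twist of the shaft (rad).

ω = 192 rad/s, so T = P/ω = 214×745.7 / 192.0 = 831.1 N·m.
J = πd⁴/32 = π(0.0484)⁴/32 = 5.387×10^-7 m⁴.
θ = T·L/(G·J) = 831.1 × 1.29 / (27.5×10⁹ × 5.387×10^-7) = 0.07237 rad.

0.0724 rad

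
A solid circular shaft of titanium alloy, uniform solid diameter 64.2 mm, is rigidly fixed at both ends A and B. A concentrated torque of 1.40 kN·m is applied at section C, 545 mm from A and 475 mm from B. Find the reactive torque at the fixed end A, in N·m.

652 N·m

With uniform GJ and both ends fixed, compatibility θ_AC = θ_CB gives T_A·a = T_B·b, together with T_A + T_B = T₀.
T_A = T₀·b/(a+b) = 1400·475/1020 = 652.0 N·m; T_B = 748.0 N·m.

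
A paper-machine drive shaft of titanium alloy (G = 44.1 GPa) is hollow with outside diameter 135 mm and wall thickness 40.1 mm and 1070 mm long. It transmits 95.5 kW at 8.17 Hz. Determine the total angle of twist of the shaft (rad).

ω = 2π·8.17 = 51.33 rad/s, so T = P/ω = 95.5×10³ / 51.33 = 1860 N·m.
J = π(d_o⁴ − d_i⁴)/32 = π(0.135⁴ − 0.0548⁴)/32 = 3.172×10^-5 m⁴.
θ = T·L/(G·J) = 1860 × 1.07 / (44.1×10⁹ × 3.172×10^-5) = 1.423×10^-3 rad.

0.00142 rad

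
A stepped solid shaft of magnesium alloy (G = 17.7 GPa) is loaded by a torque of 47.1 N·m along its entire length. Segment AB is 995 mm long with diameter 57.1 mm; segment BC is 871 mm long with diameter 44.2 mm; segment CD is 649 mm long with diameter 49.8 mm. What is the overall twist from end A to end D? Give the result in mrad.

11.6 mrad

J_AB = π(0.0571)⁴/32 = 1.04×10^-6 m⁴; J_BC = π(0.0442)⁴/32 = 3.75×10^-7 m⁴; J_CD = π(0.0498)⁴/32 = 6.04×10^-7 m⁴.
θ = (T/G)·Σ L_i/J_i = (47.10/17.7×10⁹)·(0.995/1.04×10^-6 + 0.871/3.75×10^-7 + 0.649/6.04×10^-7) = 0.01158 rad.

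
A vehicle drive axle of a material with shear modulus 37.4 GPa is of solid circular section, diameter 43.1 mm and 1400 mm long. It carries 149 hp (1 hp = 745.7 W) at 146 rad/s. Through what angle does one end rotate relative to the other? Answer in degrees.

4.82°

ω = 146 rad/s, so T = P/ω = 149×745.7 / 146.0 = 761.0 N·m.
J = πd⁴/32 = π(0.0431)⁴/32 = 3.388×10^-7 m⁴.
θ = T·L/(G·J) = 761.0 × 1.40 / (37.4×10⁹ × 3.388×10^-7) = 0.08409 rad.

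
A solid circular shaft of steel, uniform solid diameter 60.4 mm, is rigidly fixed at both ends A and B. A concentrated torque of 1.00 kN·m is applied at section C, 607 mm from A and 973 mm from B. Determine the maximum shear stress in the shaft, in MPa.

14.2 MPa

With uniform GJ and both ends fixed, compatibility θ_AC = θ_CB gives T_A·a = T_B·b, together with T_A + T_B = T₀.
T_A = T₀·b/(a+b) = 1000·973/1580 = 615.8 N·m; T_B = 384.2 N·m.
τ in each portion: τ_AC = 1.42×10^7 Pa, τ_CB = 8.88×10^6 Pa; maximum is in AC.
τ_max = T_AC·r/J = 615.8·0.0302/1.31×10^-6 = 1.423×10^7 Pa.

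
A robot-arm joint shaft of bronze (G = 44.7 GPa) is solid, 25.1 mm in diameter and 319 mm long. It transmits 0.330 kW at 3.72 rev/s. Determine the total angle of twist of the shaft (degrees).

0.148°

ω = 2π·3.72 = 23.37 rad/s, so T = P/ω = 0.330×10³ / 23.37 = 14.12 N·m.
J = πd⁴/32 = π(0.0251)⁴/32 = 3.897×10^-8 m⁴.
θ = T·L/(G·J) = 14.12 × 0.319 / (44.7×10⁹ × 3.897×10^-8) = 2.586×10^-3 rad.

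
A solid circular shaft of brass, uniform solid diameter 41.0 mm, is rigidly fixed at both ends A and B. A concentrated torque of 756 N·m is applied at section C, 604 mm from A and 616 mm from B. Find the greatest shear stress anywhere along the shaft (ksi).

With uniform GJ and both ends fixed, compatibility θ_AC = θ_CB gives T_A·a = T_B·b, together with T_A + T_B = T₀.
T_A = T₀·b/(a+b) = 756.0·616/1220 = 381.7 N·m; T_B = 374.3 N·m.
τ in each portion: τ_AC = 2.82×10^7 Pa, τ_CB = 2.77×10^7 Pa; maximum is in AC.
τ_max = T_AC·r/J = 381.7·0.0205/2.77×10^-7 = 2.821×10^7 Pa.

4.09 ksi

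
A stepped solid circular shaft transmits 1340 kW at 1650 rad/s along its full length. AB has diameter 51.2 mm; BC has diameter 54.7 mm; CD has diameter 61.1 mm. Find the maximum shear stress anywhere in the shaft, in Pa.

ω = 1650 rad/s, so T = P/ω = 1340×10³ / 1650 = 812.1 N·m.
Under the same torque, τ_max = 16T/(πd³) is largest where d is smallest — segment AB (d = 51.2 mm).
τ_max = 16·812.1/(π·(0.0512)³) = 3.082×10^7 Pa.

3.08e7 Pa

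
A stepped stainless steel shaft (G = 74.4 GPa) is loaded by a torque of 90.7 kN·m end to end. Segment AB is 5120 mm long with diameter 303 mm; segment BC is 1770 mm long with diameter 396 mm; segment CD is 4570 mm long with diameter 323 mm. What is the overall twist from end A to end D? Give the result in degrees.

J_AB = π(0.303)⁴/32 = 8.28×10^-4 m⁴; J_BC = π(0.396)⁴/32 = 2.41×10^-3 m⁴; J_CD = π(0.323)⁴/32 = 1.07×10^-3 m⁴.
θ = (T/G)·Σ L_i/J_i = (90700/74.4×10⁹)·(5.12/8.28×10^-4 + 1.77/2.41×10^-3 + 4.57/1.07×10^-3) = 0.01365 rad.

0.782°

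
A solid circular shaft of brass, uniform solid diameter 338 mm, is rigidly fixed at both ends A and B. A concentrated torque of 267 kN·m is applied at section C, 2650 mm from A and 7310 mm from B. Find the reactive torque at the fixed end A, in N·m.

With uniform GJ and both ends fixed, compatibility θ_AC = θ_CB gives T_A·a = T_B·b, together with T_A + T_B = T₀.
T_A = T₀·b/(a+b) = 267000·7310/9960 = 196000 N·m; T_B = 71040 N·m.

196000 N·m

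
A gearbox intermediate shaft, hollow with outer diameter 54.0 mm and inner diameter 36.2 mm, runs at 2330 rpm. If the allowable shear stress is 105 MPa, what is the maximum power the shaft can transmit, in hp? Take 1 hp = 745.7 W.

J = π(d_o⁴ − d_i⁴)/32 = π(0.0540⁴ − 0.0362⁴)/32 = 6.662×10^-7 m⁴.
T_max = τ_allow·J/r = 1.05×10^8 × 6.662×10^-7 / 0.0270 = 2591 N·m.
ω = 2π·2330/60 = 244.0 rad/s, so P_max = T_max·ω = 6.321×10^5 W.

848 hp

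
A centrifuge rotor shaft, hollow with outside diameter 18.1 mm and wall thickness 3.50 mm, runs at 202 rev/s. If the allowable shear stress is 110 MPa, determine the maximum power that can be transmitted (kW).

J = π(d_o⁴ − d_i⁴)/32 = π(0.0181⁴ − 0.0111⁴)/32 = 9.047×10^-9 m⁴.
T_max = τ_allow·J/r = 1.10×10^8 × 9.047×10^-9 / 0.00905 = 110.0 N·m.
ω = 2π·202 = 1269 rad/s, so P_max = T_max·ω = 1.396×10^5 W.

140 kW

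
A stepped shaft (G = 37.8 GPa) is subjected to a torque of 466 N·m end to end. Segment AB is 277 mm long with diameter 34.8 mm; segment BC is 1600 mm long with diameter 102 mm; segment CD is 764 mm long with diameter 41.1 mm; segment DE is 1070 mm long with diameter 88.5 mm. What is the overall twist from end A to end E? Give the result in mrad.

J_AB = π(0.0348)⁴/32 = 1.44×10^-7 m⁴; J_BC = π(0.102)⁴/32 = 1.06×10^-5 m⁴; J_CD = π(0.0411)⁴/32 = 2.80×10^-7 m⁴; J_DE = π(0.0885)⁴/32 = 6.02×10^-6 m⁴.
θ = (T/G)·Σ L_i/J_i = (466.0/37.8×10⁹)·(0.277/1.44×10^-7 + 1.60/1.06×10^-5 + 0.764/2.80×10^-7 + 1.07/6.02×10^-6) = 0.06139 rad.

61.4 mrad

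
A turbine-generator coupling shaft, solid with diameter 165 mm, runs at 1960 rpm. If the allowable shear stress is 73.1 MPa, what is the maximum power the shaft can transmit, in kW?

J = πd⁴/32 = π(0.165)⁴/32 = 7.277×10^-5 m⁴.
T_max = τ_allow·J/r = 7.31×10^7 × 7.277×10^-5 / 0.0825 = 64480 N·m.
ω = 2π·1960/60 = 205.3 rad/s, so P_max = T_max·ω = 1.323×10^7 W.

13200 kW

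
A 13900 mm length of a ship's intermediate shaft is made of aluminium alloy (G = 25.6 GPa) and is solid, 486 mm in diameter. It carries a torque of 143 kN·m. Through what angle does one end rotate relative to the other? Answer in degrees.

0.812°

J = πd⁴/32 = π(0.486)⁴/32 = 5.477×10^-3 m⁴.
θ = T·L/(G·J) = 143000 × 13.9 / (25.6×10⁹ × 5.477×10^-3) = 0.01418 rad.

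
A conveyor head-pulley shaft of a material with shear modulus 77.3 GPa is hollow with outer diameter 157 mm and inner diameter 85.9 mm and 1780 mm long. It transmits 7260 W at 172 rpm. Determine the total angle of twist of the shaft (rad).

1.71e-4 rad

ω = 2π·172/60 = 18.01 rad/s, so T = P/ω = 7260 / 18.01 = 403.1 N·m.
J = π(d_o⁴ − d_i⁴)/32 = π(0.157⁴ − 0.0859⁴)/32 = 5.430×10^-5 m⁴.
θ = T·L/(G·J) = 403.1 × 1.78 / (77.3×10⁹ × 5.430×10^-5) = 1.709×10^-4 rad.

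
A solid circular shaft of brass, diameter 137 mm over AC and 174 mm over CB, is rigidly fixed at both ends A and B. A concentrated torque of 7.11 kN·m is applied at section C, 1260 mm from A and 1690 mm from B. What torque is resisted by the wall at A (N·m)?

2420 N·m

Compatibility: T_A·a/J_AC = T_B·b/J_CB with T_A + T_B = T₀.
J_AC = 3.46×10^-5 m⁴, J_CB = 9.00×10^-5 m⁴, so T_A = T₀·(J_AC/a)/((J_AC/a)+(J_CB/b)) = 2418 N·m, T_B = 4692 N·m.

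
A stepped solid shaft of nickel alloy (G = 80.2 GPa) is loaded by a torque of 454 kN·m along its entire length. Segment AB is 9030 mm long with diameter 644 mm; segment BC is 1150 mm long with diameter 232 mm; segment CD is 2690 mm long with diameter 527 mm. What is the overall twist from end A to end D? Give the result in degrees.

J_AB = π(0.644)⁴/32 = 0.0169 m⁴; J_BC = π(0.232)⁴/32 = 2.84×10^-4 m⁴; J_CD = π(0.527)⁴/32 = 7.57×10^-3 m⁴.
θ = (T/G)·Σ L_i/J_i = (454000/80.2×10⁹)·(9.03/0.0169 + 1.15/2.84×10^-4 + 2.69/7.57×10^-3) = 0.02793 rad.

1.60°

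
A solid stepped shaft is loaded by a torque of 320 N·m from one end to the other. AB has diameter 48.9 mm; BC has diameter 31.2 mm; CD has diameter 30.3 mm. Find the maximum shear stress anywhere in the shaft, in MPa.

Under the same torque, τ_max = 16T/(πd³) is largest where d is smallest — segment CD (d = 30.3 mm).
τ_max = 16·320.0/(π·(0.0303)³) = 5.859×10^7 Pa.

58.6 MPa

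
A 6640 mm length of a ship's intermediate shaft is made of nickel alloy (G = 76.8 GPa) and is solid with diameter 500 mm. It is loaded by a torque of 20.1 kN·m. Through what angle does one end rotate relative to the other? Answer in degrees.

J = πd⁴/32 = π(0.500)⁴/32 = 6.136×10^-3 m⁴.
θ = T·L/(G·J) = 20100 × 6.64 / (76.8×10⁹ × 6.136×10^-3) = 2.832×10^-4 rad.

0.0162°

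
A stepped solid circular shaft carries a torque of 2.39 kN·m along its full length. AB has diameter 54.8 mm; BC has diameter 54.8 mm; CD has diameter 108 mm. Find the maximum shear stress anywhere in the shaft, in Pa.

7.40e7 Pa

Under the same torque, τ_max = 16T/(πd³) is largest where d is smallest — segment AB (d = 54.8 mm).
τ_max = 16·2390/(π·(0.0548)³) = 7.397×10^7 Pa.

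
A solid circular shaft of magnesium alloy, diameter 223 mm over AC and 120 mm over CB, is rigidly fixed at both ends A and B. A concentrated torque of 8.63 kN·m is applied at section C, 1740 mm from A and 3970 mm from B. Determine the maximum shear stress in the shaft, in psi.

Compatibility: T_A·a/J_AC = T_B·b/J_CB with T_A + T_B = T₀.
J_AC = 2.43×10^-4 m⁴, J_CB = 2.04×10^-5 m⁴, so T_A = T₀·(J_AC/a)/((J_AC/a)+(J_CB/b)) = 8324 N·m, T_B = 305.9 N·m.
τ in each portion: τ_AC = 3.82×10^6 Pa, τ_CB = 9.02×10^5 Pa; maximum is in AC.
τ_max = T_AC·r/J = 8324·0.112/2.43×10^-4 = 3.823×10^6 Pa.

554 psi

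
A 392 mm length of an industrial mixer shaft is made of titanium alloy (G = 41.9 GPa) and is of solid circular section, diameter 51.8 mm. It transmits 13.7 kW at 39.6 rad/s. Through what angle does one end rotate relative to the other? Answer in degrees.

0.262°

ω = 39.6 rad/s, so T = P/ω = 13.7×10³ / 39.60 = 346.0 N·m.
J = πd⁴/32 = π(0.0518)⁴/32 = 7.068×10^-7 m⁴.
θ = T·L/(G·J) = 346.0 × 0.392 / (41.9×10⁹ × 7.068×10^-7) = 4.579×10^-3 rad.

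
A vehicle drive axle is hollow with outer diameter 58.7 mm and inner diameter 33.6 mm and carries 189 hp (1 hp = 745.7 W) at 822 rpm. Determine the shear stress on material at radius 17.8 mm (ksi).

ω = 2π·822/60 = 86.08 rad/s, so T = P/ω = 189×745.7 / 86.08 = 1637 N·m.
J = π(d_o⁴ − d_i⁴)/32 = π(0.0587⁴ − 0.0336⁴)/32 = 1.040×10^-6 m⁴.
Shear stress varies linearly with radius: τ = T·r/J = 1637 × 0.0178 / 1.040×10^-6 = 2.801×10^7 Pa.

4.06 ksi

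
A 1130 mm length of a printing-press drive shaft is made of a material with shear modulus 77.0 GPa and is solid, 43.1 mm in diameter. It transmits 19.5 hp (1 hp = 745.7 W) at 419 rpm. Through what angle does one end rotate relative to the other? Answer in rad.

0.0144 rad

ω = 2π·419/60 = 43.88 rad/s, so T = P/ω = 19.5×745.7 / 43.88 = 331.4 N·m.
J = πd⁴/32 = π(0.0431)⁴/32 = 3.388×10^-7 m⁴.
θ = T·L/(G·J) = 331.4 × 1.13 / (77.0×10⁹ × 3.388×10^-7) = 0.01436 rad.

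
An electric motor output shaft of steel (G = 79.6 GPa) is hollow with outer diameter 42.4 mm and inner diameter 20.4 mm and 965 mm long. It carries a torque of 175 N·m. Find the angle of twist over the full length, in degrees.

J = π(d_o⁴ − d_i⁴)/32 = π(0.0424⁴ − 0.0204⁴)/32 = 3.003×10^-7 m⁴.
θ = T·L/(G·J) = 175.0 × 0.965 / (79.6×10⁹ × 3.003×10^-7) = 7.065×10^-3 rad.

0.405°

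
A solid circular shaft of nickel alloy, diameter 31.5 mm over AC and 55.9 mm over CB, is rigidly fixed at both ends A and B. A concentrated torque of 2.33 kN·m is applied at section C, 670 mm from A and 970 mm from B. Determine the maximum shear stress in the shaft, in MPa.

59.3 MPa

Compatibility: T_A·a/J_AC = T_B·b/J_CB with T_A + T_B = T₀.
J_AC = 9.67×10^-8 m⁴, J_CB = 9.59×10^-7 m⁴, so T_A = T₀·(J_AC/a)/((J_AC/a)+(J_CB/b)) = 296.8 N·m, T_B = 2033 N·m.
τ in each portion: τ_AC = 4.84×10^7 Pa, τ_CB = 5.93×10^7 Pa; maximum is in CB.
τ_max = T_CB·r/J = 2033·0.0279/9.59×10^-7 = 5.928×10^7 Pa.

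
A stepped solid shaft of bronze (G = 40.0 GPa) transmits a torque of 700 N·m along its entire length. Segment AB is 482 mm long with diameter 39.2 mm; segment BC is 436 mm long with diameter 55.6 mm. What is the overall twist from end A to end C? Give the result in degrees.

2.55°

J_AB = π(0.0392)⁴/32 = 2.32×10^-7 m⁴; J_BC = π(0.0556)⁴/32 = 9.38×10^-7 m⁴.
θ = (T/G)·Σ L_i/J_i = (700.0/40.0×10⁹)·(0.482/2.32×10^-7 + 0.436/9.38×10^-7) = 0.04452 rad.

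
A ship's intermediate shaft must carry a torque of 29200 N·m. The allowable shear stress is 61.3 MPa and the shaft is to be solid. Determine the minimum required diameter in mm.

For a solid shaft τ_max = 16T/(πd³), so d = (16T/(π τ_allow))^(1/3) = (16·29200/(π·6.13×10^7))^(1/3) = 0.1344 m.

134 mm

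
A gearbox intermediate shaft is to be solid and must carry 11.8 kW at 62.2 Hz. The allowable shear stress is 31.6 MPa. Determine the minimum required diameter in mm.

16.9 mm

ω = 2π·62.2 = 390.8 rad/s, so T = P/ω = 11.8×10³ / 390.8 = 30.19 N·m.
For a solid shaft τ_max = 16T/(πd³), so d = (16T/(π τ_allow))^(1/3) = (16·30.19/(π·3.16×10^7))^(1/3) = 0.01695 m.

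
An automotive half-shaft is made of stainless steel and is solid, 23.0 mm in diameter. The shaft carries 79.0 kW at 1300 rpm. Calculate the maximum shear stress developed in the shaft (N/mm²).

ω = 2π·1300/60 = 136.1 rad/s, so T = P/ω = 79.0×10³ / 136.1 = 580.3 N·m.
J = πd⁴/32 = π(0.0230)⁴/32 = 2.747×10^-8 m⁴.
τ_max = T·r/J = 580.3 × 0.0115 / 2.747×10^-8 = 2.429×10^8 Pa.

243 N/mm²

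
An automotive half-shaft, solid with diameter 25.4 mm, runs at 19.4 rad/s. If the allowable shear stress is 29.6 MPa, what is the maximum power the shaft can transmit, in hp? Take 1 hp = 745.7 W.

J = πd⁴/32 = π(0.0254)⁴/32 = 4.086×10^-8 m⁴.
T_max = τ_allow·J/r = 2.96×10^7 × 4.086×10^-8 / 0.0127 = 95.24 N·m.
ω = 19.4 rad/s, so P_max = T_max·ω = 1848 W.

2.48 hp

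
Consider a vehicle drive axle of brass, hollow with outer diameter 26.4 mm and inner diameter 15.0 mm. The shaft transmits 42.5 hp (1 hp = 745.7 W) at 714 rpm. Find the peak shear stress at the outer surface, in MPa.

ω = 2π·714/60 = 74.77 rad/s, so T = P/ω = 42.5×745.7 / 74.77 = 423.9 N·m.
J = π(d_o⁴ − d_i⁴)/32 = π(0.0264⁴ − 0.0150⁴)/32 = 4.272×10^-8 m⁴.
τ_max = T·r/J = 423.9 × 0.0132 / 4.272×10^-8 = 1.310×10^8 Pa.

131 MPa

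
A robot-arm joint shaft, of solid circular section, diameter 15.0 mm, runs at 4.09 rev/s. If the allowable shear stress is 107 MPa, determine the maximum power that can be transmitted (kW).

1.82 kW

J = πd⁴/32 = π(0.0150)⁴/32 = 4.970×10^-9 m⁴.
T_max = τ_allow·J/r = 1.07×10^8 × 4.970×10^-9 / 0.00750 = 70.91 N·m.
ω = 2π·4.09 = 25.70 rad/s, so P_max = T_max·ω = 1822 W.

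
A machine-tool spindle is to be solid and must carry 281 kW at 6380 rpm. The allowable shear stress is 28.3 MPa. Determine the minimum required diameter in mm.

ω = 2π·6380/60 = 668.1 rad/s, so T = P/ω = 281×10³ / 668.1 = 420.6 N·m.
For a solid shaft τ_max = 16T/(πd³), so d = (16T/(π τ_allow))^(1/3) = (16·420.6/(π·2.83×10^7))^(1/3) = 0.04230 m.

42.3 mm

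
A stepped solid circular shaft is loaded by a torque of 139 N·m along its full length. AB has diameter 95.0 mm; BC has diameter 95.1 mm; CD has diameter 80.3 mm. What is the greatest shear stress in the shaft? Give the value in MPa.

Under the same torque, τ_max = 16T/(πd³) is largest where d is smallest — segment CD (d = 80.3 mm).
τ_max = 16·139.0/(π·(0.0803)³) = 1.367×10^6 Pa.

1.37 MPa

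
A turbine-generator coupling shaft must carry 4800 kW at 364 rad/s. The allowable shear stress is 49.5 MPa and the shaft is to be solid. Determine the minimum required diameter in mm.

ω = 364 rad/s, so T = P/ω = 4800×10³ / 364.0 = 13190 N·m.
For a solid shaft τ_max = 16T/(πd³), so d = (16T/(π τ_allow))^(1/3) = (16·13190/(π·4.95×10^7))^(1/3) = 0.1107 m.

111 mm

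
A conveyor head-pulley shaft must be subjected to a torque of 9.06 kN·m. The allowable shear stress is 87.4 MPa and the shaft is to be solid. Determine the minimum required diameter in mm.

80.8 mm

For a solid shaft τ_max = 16T/(πd³), so d = (16T/(π τ_allow))^(1/3) = (16·9060/(π·8.74×10^7))^(1/3) = 0.08082 m.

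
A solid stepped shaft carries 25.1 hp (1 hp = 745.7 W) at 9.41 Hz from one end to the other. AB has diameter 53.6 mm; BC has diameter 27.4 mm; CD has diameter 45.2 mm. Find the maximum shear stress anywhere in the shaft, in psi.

ω = 2π·9.41 = 59.12 rad/s, so T = P/ω = 25.1×745.7 / 59.12 = 316.6 N·m.
Under the same torque, τ_max = 16T/(πd³) is largest where d is smallest — segment BC (d = 27.4 mm).
τ_max = 16·316.6/(π·(0.0274)³) = 7.838×10^7 Pa.

11400 psi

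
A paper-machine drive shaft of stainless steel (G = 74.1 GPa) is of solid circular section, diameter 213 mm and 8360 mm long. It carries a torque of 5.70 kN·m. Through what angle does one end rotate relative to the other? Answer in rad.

0.00318 rad

J = πd⁴/32 = π(0.213)⁴/32 = 2.021×10^-4 m⁴.
θ = T·L/(G·J) = 5700 × 8.36 / (74.1×10⁹ × 2.021×10^-4) = 3.182×10^-3 rad.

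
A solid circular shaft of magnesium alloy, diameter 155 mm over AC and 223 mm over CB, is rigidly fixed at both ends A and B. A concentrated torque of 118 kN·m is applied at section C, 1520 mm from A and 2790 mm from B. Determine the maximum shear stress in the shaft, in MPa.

Compatibility: T_A·a/J_AC = T_B·b/J_CB with T_A + T_B = T₀.
J_AC = 5.67×10^-5 m⁴, J_CB = 2.43×10^-4 m⁴, so T_A = T₀·(J_AC/a)/((J_AC/a)+(J_CB/b)) = 35390 N·m, T_B = 82610 N·m.
τ in each portion: τ_AC = 4.84×10^7 Pa, τ_CB = 3.79×10^7 Pa; maximum is in AC.
τ_max = T_AC·r/J = 35390·0.0775/5.67×10^-5 = 4.840×10^7 Pa.

48.4 MPa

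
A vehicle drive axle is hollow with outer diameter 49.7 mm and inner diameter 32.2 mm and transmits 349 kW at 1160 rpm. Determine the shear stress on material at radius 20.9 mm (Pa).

1.22e8 Pa

ω = 2π·1160/60 = 121.5 rad/s, so T = P/ω = 349×10³ / 121.5 = 2873 N·m.
J = π(d_o⁴ − d_i⁴)/32 = π(0.0497⁴ − 0.0322⁴)/32 = 4.935×10^-7 m⁴.
Shear stress varies linearly with radius: τ = T·r/J = 2873 × 0.0209 / 4.935×10^-7 = 1.217×10^8 Pa.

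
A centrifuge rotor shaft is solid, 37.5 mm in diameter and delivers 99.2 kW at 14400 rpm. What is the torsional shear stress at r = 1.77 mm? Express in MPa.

ω = 2π·14400/60 = 1508 rad/s, so T = P/ω = 99.2×10³ / 1508 = 65.78 N·m.
J = πd⁴/32 = π(0.0375)⁴/32 = 1.941×10^-7 m⁴.
Shear stress varies linearly with radius: τ = T·r/J = 65.78 × 0.00177 / 1.941×10^-7 = 5.997×10^5 Pa.

0.600 MPa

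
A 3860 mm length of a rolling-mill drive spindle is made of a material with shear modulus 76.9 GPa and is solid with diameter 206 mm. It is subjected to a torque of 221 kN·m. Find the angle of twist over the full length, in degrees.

3.60°

J = πd⁴/32 = π(0.206)⁴/32 = 1.768×10^-4 m⁴.
θ = T·L/(G·J) = 221000 × 3.86 / (76.9×10⁹ × 1.768×10^-4) = 0.06275 rad.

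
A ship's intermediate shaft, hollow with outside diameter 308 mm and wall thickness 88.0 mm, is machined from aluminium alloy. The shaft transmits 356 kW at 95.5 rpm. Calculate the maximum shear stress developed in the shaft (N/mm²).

6.42 N/mm²

ω = 2π·95.5/60 = 10.00 rad/s, so T = P/ω = 356×10³ / 10.00 = 35600 N·m.
J = π(d_o⁴ − d_i⁴)/32 = π(0.308⁴ − 0.132⁴)/32 = 8.537×10^-4 m⁴.
τ_max = T·r/J = 35600 × 0.154 / 8.537×10^-4 = 6.422×10^6 Pa.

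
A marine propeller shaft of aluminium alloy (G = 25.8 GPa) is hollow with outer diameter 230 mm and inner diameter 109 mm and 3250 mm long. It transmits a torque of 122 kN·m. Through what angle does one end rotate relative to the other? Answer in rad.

0.0589 rad

J = π(d_o⁴ − d_i⁴)/32 = π(0.230⁴ − 0.109⁴)/32 = 2.609×10^-4 m⁴.
θ = T·L/(G·J) = 122000 × 3.25 / (25.8×10⁹ × 2.609×10^-4) = 0.05891 rad.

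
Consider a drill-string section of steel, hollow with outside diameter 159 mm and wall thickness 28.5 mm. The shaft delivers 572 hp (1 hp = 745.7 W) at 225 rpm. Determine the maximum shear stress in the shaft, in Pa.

ω = 2π·225/60 = 23.56 rad/s, so T = P/ω = 572×745.7 / 23.56 = 18100 N·m.
J = π(d_o⁴ − d_i⁴)/32 = π(0.159⁴ − 0.102⁴)/32 = 5.212×10^-5 m⁴.
τ_max = T·r/J = 18100 × 0.0795 / 5.212×10^-5 = 2.761×10^7 Pa.

2.76e7 Pa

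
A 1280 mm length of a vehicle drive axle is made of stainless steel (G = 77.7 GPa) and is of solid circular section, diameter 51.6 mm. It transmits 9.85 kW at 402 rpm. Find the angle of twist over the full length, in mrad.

5.54 mrad

ω = 2π·402/60 = 42.10 rad/s, so T = P/ω = 9.85×10³ / 42.10 = 234.0 N·m.
J = πd⁴/32 = π(0.0516)⁴/32 = 6.960×10^-7 m⁴.
θ = T·L/(G·J) = 234.0 × 1.28 / (77.7×10⁹ × 6.960×10^-7) = 5.538×10^-3 rad.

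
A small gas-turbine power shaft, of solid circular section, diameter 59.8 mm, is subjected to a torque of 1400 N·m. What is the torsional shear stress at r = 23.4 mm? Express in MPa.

J = πd⁴/32 = π(0.0598)⁴/32 = 1.255×10^-6 m⁴.
Shear stress varies linearly with radius: τ = T·r/J = 1400 × 0.0234 / 1.255×10^-6 = 2.609×10^7 Pa.

26.1 MPa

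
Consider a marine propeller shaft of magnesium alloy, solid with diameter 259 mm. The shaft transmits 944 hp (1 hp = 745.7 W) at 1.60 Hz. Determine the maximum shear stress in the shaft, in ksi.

2.98 ksi

ω = 2π·1.60 = 10.05 rad/s, so T = P/ω = 944×745.7 / 10.05 = 70020 N·m.
J = πd⁴/32 = π(0.259)⁴/32 = 4.418×10^-4 m⁴.
τ_max = T·r/J = 70020 × 0.130 / 4.418×10^-4 = 2.053×10^7 Pa.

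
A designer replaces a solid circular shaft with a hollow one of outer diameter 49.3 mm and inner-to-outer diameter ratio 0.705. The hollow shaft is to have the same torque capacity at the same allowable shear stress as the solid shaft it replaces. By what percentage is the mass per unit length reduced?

Equal τ_max and T ⇒ the solid shaft needs d_s³ = d_o³(1−k⁴), so d_s = 49.3·(1−0.705⁴)^(1/3) = 44.85 mm.
Area ratio A_h/A_s = d_o²(1−k²)/d_s² = (1−k²)/(1−k⁴)^(2/3) = 0.6077.
Mass saving = 1 − 0.6077 = 39.2 %.

39.2 %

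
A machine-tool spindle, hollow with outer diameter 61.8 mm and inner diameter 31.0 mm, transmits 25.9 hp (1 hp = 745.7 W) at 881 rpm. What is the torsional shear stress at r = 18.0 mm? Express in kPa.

2810 kPa

ω = 2π·881/60 = 92.26 rad/s, so T = P/ω = 25.9×745.7 / 92.26 = 209.3 N·m.
J = π(d_o⁴ − d_i⁴)/32 = π(0.0618⁴ − 0.0310⁴)/32 = 1.341×10^-6 m⁴.
Shear stress varies linearly with radius: τ = T·r/J = 209.3 × 0.0180 / 1.341×10^-6 = 2.809×10^6 Pa.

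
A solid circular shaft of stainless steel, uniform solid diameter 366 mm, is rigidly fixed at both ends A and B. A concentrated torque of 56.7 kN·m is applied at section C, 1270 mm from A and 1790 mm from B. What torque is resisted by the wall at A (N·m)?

33200 N·m

With uniform GJ and both ends fixed, compatibility θ_AC = θ_CB gives T_A·a = T_B·b, together with T_A + T_B = T₀.
T_A = T₀·b/(a+b) = 56700·1790/3060 = 33170 N·m; T_B = 23530 N·m.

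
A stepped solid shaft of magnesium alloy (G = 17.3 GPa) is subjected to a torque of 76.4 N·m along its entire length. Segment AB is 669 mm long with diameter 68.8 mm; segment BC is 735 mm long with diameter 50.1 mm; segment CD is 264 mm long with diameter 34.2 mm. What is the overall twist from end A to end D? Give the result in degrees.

J_AB = π(0.0688)⁴/32 = 2.20×10^-6 m⁴; J_BC = π(0.0501)⁴/32 = 6.19×10^-7 m⁴; J_CD = π(0.0342)⁴/32 = 1.34×10^-7 m⁴.
θ = (T/G)·Σ L_i/J_i = (76.40/17.3×10⁹)·(0.669/2.20×10^-6 + 0.735/6.19×10^-7 + 0.264/1.34×10^-7) = 0.01527 rad.

0.875°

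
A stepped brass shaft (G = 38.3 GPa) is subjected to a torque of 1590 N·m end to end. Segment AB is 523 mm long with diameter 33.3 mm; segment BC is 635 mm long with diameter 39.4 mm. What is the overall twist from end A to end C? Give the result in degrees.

16.7°

J_AB = π(0.0333)⁴/32 = 1.21×10^-7 m⁴; J_BC = π(0.0394)⁴/32 = 2.37×10^-7 m⁴.
θ = (T/G)·Σ L_i/J_i = (1590/38.3×10⁹)·(0.523/1.21×10^-7 + 0.635/2.37×10^-7) = 0.2913 rad.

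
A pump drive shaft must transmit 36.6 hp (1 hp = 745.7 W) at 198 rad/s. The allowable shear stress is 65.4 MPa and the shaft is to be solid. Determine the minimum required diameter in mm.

ω = 198 rad/s, so T = P/ω = 36.6×745.7 / 198.0 = 137.8 N·m.
For a solid shaft τ_max = 16T/(πd³), so d = (16T/(π τ_allow))^(1/3) = (16·137.8/(π·6.54×10^7))^(1/3) = 0.02206 m.

22.1 mm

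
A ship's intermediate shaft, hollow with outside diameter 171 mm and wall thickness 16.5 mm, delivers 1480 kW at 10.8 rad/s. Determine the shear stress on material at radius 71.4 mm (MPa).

ω = 10.8 rad/s, so T = P/ω = 1480×10³ / 10.80 = 137000 N·m.
J = π(d_o⁴ − d_i⁴)/32 = π(0.171⁴ − 0.138⁴)/32 = 4.834×10^-5 m⁴.
Shear stress varies linearly with radius: τ = T·r/J = 137000 × 0.0714 / 4.834×10^-5 = 2.024×10^8 Pa.

202 MPa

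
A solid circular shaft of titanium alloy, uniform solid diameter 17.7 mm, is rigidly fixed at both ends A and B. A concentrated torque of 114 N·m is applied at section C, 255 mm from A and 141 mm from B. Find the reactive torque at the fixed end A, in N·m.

With uniform GJ and both ends fixed, compatibility θ_AC = θ_CB gives T_A·a = T_B·b, together with T_A + T_B = T₀.
T_A = T₀·b/(a+b) = 114.0·141/396.0 = 40.59 N·m; T_B = 73.41 N·m.

40.6 N·m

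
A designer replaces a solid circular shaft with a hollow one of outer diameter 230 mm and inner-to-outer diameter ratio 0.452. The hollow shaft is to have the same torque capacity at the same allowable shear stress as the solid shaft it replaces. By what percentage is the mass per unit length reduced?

18.1 %

Equal τ_max and T ⇒ the solid shaft needs d_s³ = d_o³(1−k⁴), so d_s = 230·(1−0.452⁴)^(1/3) = 226.8 mm.
Area ratio A_h/A_s = d_o²(1−k²)/d_s² = (1−k²)/(1−k⁴)^(2/3) = 0.8186.
Mass saving = 1 − 0.8186 = 18.1 %.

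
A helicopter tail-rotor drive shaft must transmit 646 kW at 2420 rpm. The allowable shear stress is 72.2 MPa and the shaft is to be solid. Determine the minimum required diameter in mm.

56.4 mm

ω = 2π·2420/60 = 253.4 rad/s, so T = P/ω = 646×10³ / 253.4 = 2549 N·m.
For a solid shaft τ_max = 16T/(πd³), so d = (16T/(π τ_allow))^(1/3) = (16·2549/(π·7.22×10^7))^(1/3) = 0.05644 m.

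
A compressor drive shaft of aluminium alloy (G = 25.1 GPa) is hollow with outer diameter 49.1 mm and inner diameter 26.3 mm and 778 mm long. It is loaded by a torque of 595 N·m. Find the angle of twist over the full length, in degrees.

J = π(d_o⁴ − d_i⁴)/32 = π(0.0491⁴ − 0.0263⁴)/32 = 5.236×10^-7 m⁴.
θ = T·L/(G·J) = 595.0 × 0.778 / (25.1×10⁹ × 5.236×10^-7) = 0.03522 rad.

2.02°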